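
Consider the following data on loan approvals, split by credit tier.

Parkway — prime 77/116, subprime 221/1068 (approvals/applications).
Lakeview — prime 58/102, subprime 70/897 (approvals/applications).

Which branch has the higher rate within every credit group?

Prime: Parkway 77/116 = 66.4%, Lakeview 58/102 = 56.9% → Parkway
Subprime: Parkway 221/1068 = 20.7%, Lakeview 70/897 = 7.8% → Parkway
Parkway has the higher rate in both groups.

Parkway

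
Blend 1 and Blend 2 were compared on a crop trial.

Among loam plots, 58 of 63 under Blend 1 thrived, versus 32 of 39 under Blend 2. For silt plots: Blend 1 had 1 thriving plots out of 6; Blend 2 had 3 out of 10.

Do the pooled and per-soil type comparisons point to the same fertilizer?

No

Loam: Blend 1 58/63 = 92.1%, Blend 2 32/39 = 82.1% → Blend 1
Silt: Blend 1 1/6 = 16.7%, Blend 2 3/10 = 30.0% → Blend 2
Overall: Blend 1 59/69 = 85.5%, Blend 2 35/49 = 71.4% → Blend 1
Neither sweeps: Blend 1 wins 1 of 2 groups, Blend 2 wins 1. Blend 1 wins overall but not every group — no Simpson reversal.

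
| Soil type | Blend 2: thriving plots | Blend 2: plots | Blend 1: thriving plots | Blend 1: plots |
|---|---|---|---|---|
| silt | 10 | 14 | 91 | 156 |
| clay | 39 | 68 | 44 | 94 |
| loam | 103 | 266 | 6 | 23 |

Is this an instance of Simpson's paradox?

Silt: Blend 2 10/14 = 71.4%, Blend 1 91/156 = 58.3% → Blend 2
Clay: Blend 2 39/68 = 57.4%, Blend 1 44/94 = 46.8% → Blend 2
Loam: Blend 2 103/266 = 38.7%, Blend 1 6/23 = 26.1% → Blend 2
Overall: Blend 2 152/348 = 43.7%, Blend 1 141/273 = 51.6% → Blend 1
Blend 2 wins each soil group but Blend 1 wins overall — the comparison reverses. Blend 2's plots skew toward loam, which has a lower base rate.

Yes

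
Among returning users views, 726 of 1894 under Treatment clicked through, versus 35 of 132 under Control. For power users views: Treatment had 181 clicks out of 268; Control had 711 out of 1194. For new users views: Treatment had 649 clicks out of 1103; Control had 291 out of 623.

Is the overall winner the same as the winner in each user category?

No

Returning users: Treatment 726/1894 = 38.3%, Control 35/132 = 26.5% → Treatment
Power users: Treatment 181/268 = 67.5%, Control 711/1194 = 59.5% → Treatment
New users: Treatment 649/1103 = 58.8%, Control 291/623 = 46.7% → Treatment
Overall: Treatment 1556/3265 = 47.7%, Control 1037/1949 = 53.2% → Control
Treatment wins each user group but Control wins overall — the comparison reverses. Treatment's views skew toward returning users, which has a lower base rate.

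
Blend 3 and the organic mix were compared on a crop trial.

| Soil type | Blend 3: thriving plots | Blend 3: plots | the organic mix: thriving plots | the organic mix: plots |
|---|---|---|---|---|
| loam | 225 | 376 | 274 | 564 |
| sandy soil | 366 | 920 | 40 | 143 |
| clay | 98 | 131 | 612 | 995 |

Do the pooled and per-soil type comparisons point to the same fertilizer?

No

Loam: Blend 3 225/376 = 59.8%, the organic mix 274/564 = 48.6% → Blend 3
Sandy soil: Blend 3 366/920 = 39.8%, the organic mix 40/143 = 28.0% → Blend 3
Clay: Blend 3 98/131 = 74.8%, the organic mix 612/995 = 61.5% → Blend 3
Overall: Blend 3 689/1427 = 48.3%, the organic mix 926/1702 = 54.4% → the organic mix
Blend 3 wins each soil group but the organic mix wins overall — the comparison reverses. Blend 3's plots skew toward sandy soil, which has a lower base rate.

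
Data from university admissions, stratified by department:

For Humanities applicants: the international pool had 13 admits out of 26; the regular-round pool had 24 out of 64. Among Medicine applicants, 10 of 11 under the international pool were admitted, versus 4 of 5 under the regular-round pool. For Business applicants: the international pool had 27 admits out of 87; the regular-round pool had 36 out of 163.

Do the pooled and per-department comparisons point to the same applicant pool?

Yes

Humanities: the international pool 13/26 = 50.0%, the regular-round pool 24/64 = 37.5% → the international pool
Medicine: the international pool 10/11 = 90.9%, the regular-round pool 4/5 = 80.0% → the international pool
Business: the international pool 27/87 = 31.0%, the regular-round pool 36/163 = 22.1% → the international pool
Overall: the international pool 50/124 = 40.3%, the regular-round pool 64/232 = 27.6% → the international pool
The international pool wins overall and in every department group — no reversal.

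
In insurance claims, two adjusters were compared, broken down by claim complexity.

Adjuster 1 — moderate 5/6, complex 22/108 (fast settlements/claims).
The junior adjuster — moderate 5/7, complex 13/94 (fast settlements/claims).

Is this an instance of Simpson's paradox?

Moderate: Adjuster 1 5/6 = 83.3%, the junior adjuster 5/7 = 71.4% → Adjuster 1
Complex: Adjuster 1 22/108 = 20.4%, the junior adjuster 13/94 = 13.8% → Adjuster 1
Overall: Adjuster 1 27/114 = 23.7%, the junior adjuster 18/101 = 17.8% → Adjuster 1
Adjuster 1 wins overall and in every claim group — no reversal.

No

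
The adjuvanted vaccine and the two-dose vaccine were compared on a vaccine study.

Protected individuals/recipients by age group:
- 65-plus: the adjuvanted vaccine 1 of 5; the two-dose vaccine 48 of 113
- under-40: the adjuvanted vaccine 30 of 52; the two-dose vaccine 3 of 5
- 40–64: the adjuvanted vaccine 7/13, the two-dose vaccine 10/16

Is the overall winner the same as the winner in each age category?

No

65-plus: the adjuvanted vaccine 1/5 = 20.0%, the two-dose vaccine 48/113 = 42.5% → the two-dose vaccine
Under-40: the adjuvanted vaccine 30/52 = 57.7%, the two-dose vaccine 3/5 = 60.0% → the two-dose vaccine
40–64: the adjuvanted vaccine 7/13 = 53.8%, the two-dose vaccine 10/16 = 62.5% → the two-dose vaccine
Overall: the adjuvanted vaccine 38/70 = 54.3%, the two-dose vaccine 61/134 = 45.5% → the adjuvanted vaccine
The two-dose vaccine wins each age group but the adjuvanted vaccine wins overall — the comparison reverses. The two-dose vaccine's recipients skew toward 65-plus, which has a lower base rate.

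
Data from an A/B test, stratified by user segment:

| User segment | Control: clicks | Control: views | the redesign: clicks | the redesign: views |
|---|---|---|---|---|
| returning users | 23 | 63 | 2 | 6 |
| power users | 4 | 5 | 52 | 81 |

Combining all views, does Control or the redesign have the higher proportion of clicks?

the redesign

Returning users: Control 23/63 = 36.5%, the redesign 2/6 = 33.3% → Control
Power users: Control 4/5 = 80.0%, the redesign 52/81 = 64.2% → Control
Overall: Control 27/68 = 39.7%, the redesign 54/87 = 62.1% → the redesign
(Control wins every user group but the redesign wins overall — Control's views skew toward the low-rate returning users group.)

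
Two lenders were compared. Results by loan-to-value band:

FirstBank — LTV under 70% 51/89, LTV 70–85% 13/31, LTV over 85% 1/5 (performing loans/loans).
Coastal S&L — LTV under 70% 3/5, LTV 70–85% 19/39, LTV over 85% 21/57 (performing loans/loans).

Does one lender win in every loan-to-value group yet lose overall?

LTV under 70%: FirstBank 51/89 = 57.3%, Coastal S&L 3/5 = 60.0% → Coastal S&L
LTV 70–85%: FirstBank 13/31 = 41.9%, Coastal S&L 19/39 = 48.7% → Coastal S&L
LTV over 85%: FirstBank 1/5 = 20.0%, Coastal S&L 21/57 = 36.8% → Coastal S&L
Overall: FirstBank 65/125 = 52.0%, Coastal S&L 43/101 = 42.6% → FirstBank
Coastal S&L wins each loan-to-value group but FirstBank wins overall — the comparison reverses. Coastal S&L's loans skew toward LTV over 85%, which has a lower base rate.

Yes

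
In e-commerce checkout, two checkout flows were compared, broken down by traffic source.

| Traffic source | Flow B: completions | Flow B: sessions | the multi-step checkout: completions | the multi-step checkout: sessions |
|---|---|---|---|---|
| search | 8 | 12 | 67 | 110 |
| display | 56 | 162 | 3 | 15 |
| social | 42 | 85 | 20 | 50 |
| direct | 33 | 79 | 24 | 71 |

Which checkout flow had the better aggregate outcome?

the multi-step checkout

Search: Flow B 8/12 = 66.7%, the multi-step checkout 67/110 = 60.9% → Flow B
Display: Flow B 56/162 = 34.6%, the multi-step checkout 3/15 = 20.0% → Flow B
Social: Flow B 42/85 = 49.4%, the multi-step checkout 20/50 = 40.0% → Flow B
Direct: Flow B 33/79 = 41.8%, the multi-step checkout 24/71 = 33.8% → Flow B
Overall: Flow B 139/338 = 41.1%, the multi-step checkout 114/246 = 46.3% → the multi-step checkout
(Flow B wins every traffic group but the multi-step checkout wins overall — Flow B's sessions skew toward the low-rate display group.)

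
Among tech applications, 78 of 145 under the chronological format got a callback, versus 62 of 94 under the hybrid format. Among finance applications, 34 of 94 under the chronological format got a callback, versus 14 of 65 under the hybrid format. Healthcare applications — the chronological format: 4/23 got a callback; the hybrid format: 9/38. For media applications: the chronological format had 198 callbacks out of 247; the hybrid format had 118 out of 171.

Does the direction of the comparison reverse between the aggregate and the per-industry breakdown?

No

Tech: the chronological format 78/145 = 53.8%, the hybrid format 62/94 = 66.0% → the hybrid format
Finance: the chronological format 34/94 = 36.2%, the hybrid format 14/65 = 21.5% → the chronological format
Healthcare: the chronological format 4/23 = 17.4%, the hybrid format 9/38 = 23.7% → the hybrid format
Media: the chronological format 198/247 = 80.2%, the hybrid format 118/171 = 69.0% → the chronological format
Overall: the chronological format 314/509 = 61.7%, the hybrid format 203/368 = 55.2% → the chronological format
Neither sweeps: the chronological format wins 2 of 4 groups, the hybrid format wins 2. The chronological format wins overall but not every group — no Simpson reversal.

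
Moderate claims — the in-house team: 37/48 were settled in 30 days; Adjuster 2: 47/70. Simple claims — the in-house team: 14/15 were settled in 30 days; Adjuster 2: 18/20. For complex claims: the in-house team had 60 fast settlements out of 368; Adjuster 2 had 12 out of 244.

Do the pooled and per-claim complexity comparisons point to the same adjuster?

Yes

Moderate: the in-house team 37/48 = 77.1%, Adjuster 2 47/70 = 67.1% → the in-house team
Simple: the in-house team 14/15 = 93.3%, Adjuster 2 18/20 = 90.0% → the in-house team
Complex: the in-house team 60/368 = 16.3%, Adjuster 2 12/244 = 4.9% → the in-house team
Overall: the in-house team 111/431 = 25.8%, Adjuster 2 77/334 = 23.1% → the in-house team
The in-house team wins overall and in every claim group — no reversal.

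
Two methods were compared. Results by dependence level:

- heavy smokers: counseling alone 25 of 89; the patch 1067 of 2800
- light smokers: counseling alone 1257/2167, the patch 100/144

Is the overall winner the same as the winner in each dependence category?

No

Heavy smokers: counseling alone 25/89 = 28.1%, the patch 1067/2800 = 38.1% → the patch
Light smokers: counseling alone 1257/2167 = 58.0%, the patch 100/144 = 69.4% → the patch
Overall: counseling alone 1282/2256 = 56.8%, the patch 1167/2944 = 39.6% → counseling alone
The patch wins each dependence group but counseling alone wins overall — the comparison reverses. The patch's participants skew toward heavy smokers, which has a lower base rate.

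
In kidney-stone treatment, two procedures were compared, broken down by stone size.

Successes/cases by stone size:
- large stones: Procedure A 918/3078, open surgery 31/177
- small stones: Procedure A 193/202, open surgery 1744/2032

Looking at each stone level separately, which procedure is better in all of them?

Large stones: Procedure A 918/3078 = 29.8%, open surgery 31/177 = 17.5% → Procedure A
Small stones: Procedure A 193/202 = 95.5%, open surgery 1744/2032 = 85.8% → Procedure A
Procedure A has the higher rate in both groups.

Procedure A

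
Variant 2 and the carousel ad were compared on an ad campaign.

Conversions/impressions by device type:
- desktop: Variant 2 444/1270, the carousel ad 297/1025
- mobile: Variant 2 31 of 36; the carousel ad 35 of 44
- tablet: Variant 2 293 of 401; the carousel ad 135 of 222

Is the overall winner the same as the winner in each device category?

Yes

Desktop: Variant 2 444/1270 = 35.0%, the carousel ad 297/1025 = 29.0% → Variant 2
Mobile: Variant 2 31/36 = 86.1%, the carousel ad 35/44 = 79.5% → Variant 2
Tablet: Variant 2 293/401 = 73.1%, the carousel ad 135/222 = 60.8% → Variant 2
Overall: Variant 2 768/1707 = 45.0%, the carousel ad 467/1291 = 36.2% → Variant 2
Variant 2 wins overall and in every device group — no reversal.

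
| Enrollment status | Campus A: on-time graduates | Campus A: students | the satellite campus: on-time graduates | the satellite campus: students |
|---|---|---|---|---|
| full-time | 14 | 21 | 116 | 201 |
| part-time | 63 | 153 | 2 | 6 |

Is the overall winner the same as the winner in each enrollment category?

Full-time: Campus A 14/21 = 66.7%, the satellite campus 116/201 = 57.7% → Campus A
Part-time: Campus A 63/153 = 41.2%, the satellite campus 2/6 = 33.3% → Campus A
Overall: Campus A 77/174 = 44.3%, the satellite campus 118/207 = 57.0% → the satellite campus
Campus A wins each enrollment group but the satellite campus wins overall — the comparison reverses. Campus A's students skew toward part-time, which has a lower base rate.

No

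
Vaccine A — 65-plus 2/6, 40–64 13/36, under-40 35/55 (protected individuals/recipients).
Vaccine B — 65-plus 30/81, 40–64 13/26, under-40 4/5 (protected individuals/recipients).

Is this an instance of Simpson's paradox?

65-plus: Vaccine A 2/6 = 33.3%, Vaccine B 30/81 = 37.0% → Vaccine B
40–64: Vaccine A 13/36 = 36.1%, Vaccine B 13/26 = 50.0% → Vaccine B
Under-40: Vaccine A 35/55 = 63.6%, Vaccine B 4/5 = 80.0% → Vaccine B
Overall: Vaccine A 50/97 = 51.5%, Vaccine B 47/112 = 42.0% → Vaccine A
Vaccine B wins each age group but Vaccine A wins overall — the comparison reverses. Vaccine B's recipients skew toward 65-plus, which has a lower base rate.

Yes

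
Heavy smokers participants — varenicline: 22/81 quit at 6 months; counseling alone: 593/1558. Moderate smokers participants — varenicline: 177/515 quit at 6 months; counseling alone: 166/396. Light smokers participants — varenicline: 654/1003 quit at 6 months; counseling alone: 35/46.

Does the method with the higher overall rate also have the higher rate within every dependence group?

No

Heavy smokers: varenicline 22/81 = 27.2%, counseling alone 593/1558 = 38.1% → counseling alone
Moderate smokers: varenicline 177/515 = 34.4%, counseling alone 166/396 = 41.9% → counseling alone
Light smokers: varenicline 654/1003 = 65.2%, counseling alone 35/46 = 76.1% → counseling alone
Overall: varenicline 853/1599 = 53.3%, counseling alone 794/2000 = 39.7% → varenicline
Counseling alone wins each dependence group but varenicline wins overall — the comparison reverses. Counseling alone's participants skew toward heavy smokers, which has a lower base rate.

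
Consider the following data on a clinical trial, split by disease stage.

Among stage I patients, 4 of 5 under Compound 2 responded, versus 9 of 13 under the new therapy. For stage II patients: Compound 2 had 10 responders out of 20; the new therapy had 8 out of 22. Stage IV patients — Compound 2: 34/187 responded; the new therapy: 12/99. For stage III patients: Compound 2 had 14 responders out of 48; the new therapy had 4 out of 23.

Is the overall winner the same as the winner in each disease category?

Yes

Stage I: Compound 2 4/5 = 80.0%, the new therapy 9/13 = 69.2% → Compound 2
Stage II: Compound 2 10/20 = 50.0%, the new therapy 8/22 = 36.4% → Compound 2
Stage IV: Compound 2 34/187 = 18.2%, the new therapy 12/99 = 12.1% → Compound 2
Stage III: Compound 2 14/48 = 29.2%, the new therapy 4/23 = 17.4% → Compound 2
Overall: Compound 2 62/260 = 23.8%, the new therapy 33/157 = 21.0% → Compound 2
Compound 2 wins overall and in every disease group — no reversal.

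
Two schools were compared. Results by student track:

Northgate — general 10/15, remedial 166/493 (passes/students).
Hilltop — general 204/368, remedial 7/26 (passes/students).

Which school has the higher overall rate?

General: Northgate 10/15 = 66.7%, Hilltop 204/368 = 55.4% → Northgate
Remedial: Northgate 166/493 = 33.7%, Hilltop 7/26 = 26.9% → Northgate
Overall: Northgate 176/508 = 34.6%, Hilltop 211/394 = 53.6% → Hilltop
(Northgate wins every student group but Hilltop wins overall — Northgate's students skew toward the low-rate remedial group.)

Hilltop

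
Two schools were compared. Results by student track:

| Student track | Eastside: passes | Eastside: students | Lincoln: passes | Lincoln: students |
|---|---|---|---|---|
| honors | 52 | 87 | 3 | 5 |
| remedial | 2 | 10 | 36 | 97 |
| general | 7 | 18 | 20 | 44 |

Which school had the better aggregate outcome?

Honors: Eastside 52/87 = 59.8%, Lincoln 3/5 = 60.0% → Lincoln
Remedial: Eastside 2/10 = 20.0%, Lincoln 36/97 = 37.1% → Lincoln
General: Eastside 7/18 = 38.9%, Lincoln 20/44 = 45.5% → Lincoln
Overall: Eastside 61/115 = 53.0%, Lincoln 59/146 = 40.4% → Eastside
(Lincoln wins every student group but Eastside wins overall — Lincoln's students skew toward the low-rate remedial group.)

Eastside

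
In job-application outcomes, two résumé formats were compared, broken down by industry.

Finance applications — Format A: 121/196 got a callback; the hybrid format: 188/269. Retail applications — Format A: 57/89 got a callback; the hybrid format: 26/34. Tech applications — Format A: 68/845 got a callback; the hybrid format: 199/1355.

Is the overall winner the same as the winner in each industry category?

Finance: Format A 121/196 = 61.7%, the hybrid format 188/269 = 69.9% → the hybrid format
Retail: Format A 57/89 = 64.0%, the hybrid format 26/34 = 76.5% → the hybrid format
Tech: Format A 68/845 = 8.0%, the hybrid format 199/1355 = 14.7% → the hybrid format
Overall: Format A 246/1130 = 21.8%, the hybrid format 413/1658 = 24.9% → the hybrid format
The hybrid format wins overall and in every industry group — no reversal.

Yes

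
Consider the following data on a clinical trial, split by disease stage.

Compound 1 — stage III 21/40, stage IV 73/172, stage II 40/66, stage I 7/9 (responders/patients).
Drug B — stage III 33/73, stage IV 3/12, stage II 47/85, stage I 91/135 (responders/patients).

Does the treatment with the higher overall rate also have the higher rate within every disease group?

No

Stage III: Compound 1 21/40 = 52.5%, Drug B 33/73 = 45.2% → Compound 1
Stage IV: Compound 1 73/172 = 42.4%, Drug B 3/12 = 25.0% → Compound 1
Stage II: Compound 1 40/66 = 60.6%, Drug B 47/85 = 55.3% → Compound 1
Stage I: Compound 1 7/9 = 77.8%, Drug B 91/135 = 67.4% → Compound 1
Overall: Compound 1 141/287 = 49.1%, Drug B 174/305 = 57.0% → Drug B
Compound 1 wins each disease group but Drug B wins overall — the comparison reverses. Compound 1's patients skew toward stage IV, which has a lower base rate.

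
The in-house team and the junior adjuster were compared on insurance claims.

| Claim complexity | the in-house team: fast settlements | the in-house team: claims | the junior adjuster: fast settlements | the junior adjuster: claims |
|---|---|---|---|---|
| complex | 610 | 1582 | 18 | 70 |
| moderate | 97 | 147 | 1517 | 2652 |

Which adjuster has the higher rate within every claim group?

the in-house team

Complex: the in-house team 610/1582 = 38.6%, the junior adjuster 18/70 = 25.7% → the in-house team
Moderate: the in-house team 97/147 = 66.0%, the junior adjuster 1517/2652 = 57.2% → the in-house team
The in-house team has the higher rate in both groups.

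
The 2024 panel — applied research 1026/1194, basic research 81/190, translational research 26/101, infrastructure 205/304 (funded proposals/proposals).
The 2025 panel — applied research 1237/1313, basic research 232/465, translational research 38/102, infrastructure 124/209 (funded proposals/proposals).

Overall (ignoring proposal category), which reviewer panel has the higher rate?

the 2025 panel

Applied research: the 2024 panel 1026/1194 = 85.9%, the 2025 panel 1237/1313 = 94.2% → the 2025 panel
Basic research: the 2024 panel 81/190 = 42.6%, the 2025 panel 232/465 = 49.9% → the 2025 panel
Translational research: the 2024 panel 26/101 = 25.7%, the 2025 panel 38/102 = 37.3% → the 2025 panel
Infrastructure: the 2024 panel 205/304 = 67.4%, the 2025 panel 124/209 = 59.3% → the 2024 panel
Overall: the 2024 panel 1338/1789 = 74.8%, the 2025 panel 1631/2089 = 78.1% → the 2025 panel
(Neither sweeps every proposal group, but the 2025 panel has the higher pooled rate.)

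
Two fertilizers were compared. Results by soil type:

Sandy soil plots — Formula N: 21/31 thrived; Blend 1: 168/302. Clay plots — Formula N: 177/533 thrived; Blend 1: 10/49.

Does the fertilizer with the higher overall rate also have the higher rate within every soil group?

No

Sandy soil: Formula N 21/31 = 67.7%, Blend 1 168/302 = 55.6% → Formula N
Clay: Formula N 177/533 = 33.2%, Blend 1 10/49 = 20.4% → Formula N
Overall: Formula N 198/564 = 35.1%, Blend 1 178/351 = 50.7% → Blend 1
Formula N wins each soil group but Blend 1 wins overall — the comparison reverses. Formula N's plots skew toward clay, which has a lower base rate.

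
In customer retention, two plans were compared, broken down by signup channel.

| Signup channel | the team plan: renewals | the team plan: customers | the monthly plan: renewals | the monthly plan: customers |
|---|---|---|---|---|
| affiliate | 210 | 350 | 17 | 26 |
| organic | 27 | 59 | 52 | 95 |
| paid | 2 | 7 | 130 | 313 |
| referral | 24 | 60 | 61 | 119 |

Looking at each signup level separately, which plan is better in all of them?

the monthly plan

Affiliate: the team plan 210/350 = 60.0%, the monthly plan 17/26 = 65.4% → the monthly plan
Organic: the team plan 27/59 = 45.8%, the monthly plan 52/95 = 54.7% → the monthly plan
Paid: the team plan 2/7 = 28.6%, the monthly plan 130/313 = 41.5% → the monthly plan
Referral: the team plan 24/60 = 40.0%, the monthly plan 61/119 = 51.3% → the monthly plan
The monthly plan has the higher rate in all 4 groups.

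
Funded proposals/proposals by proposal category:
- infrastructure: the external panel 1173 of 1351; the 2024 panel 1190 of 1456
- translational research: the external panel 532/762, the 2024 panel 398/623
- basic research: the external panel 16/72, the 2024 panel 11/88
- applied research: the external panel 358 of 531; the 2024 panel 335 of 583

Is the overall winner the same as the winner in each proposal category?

Infrastructure: the external panel 1173/1351 = 86.8%, the 2024 panel 1190/1456 = 81.7% → the external panel
Translational research: the external panel 532/762 = 69.8%, the 2024 panel 398/623 = 63.9% → the external panel
Basic research: the external panel 16/72 = 22.2%, the 2024 panel 11/88 = 12.5% → the external panel
Applied research: the external panel 358/531 = 67.4%, the 2024 panel 335/583 = 57.5% → the external panel
Overall: the external panel 2079/2716 = 76.5%, the 2024 panel 1934/2750 = 70.3% → the external panel
The external panel wins overall and in every proposal group — no reversal.

Yes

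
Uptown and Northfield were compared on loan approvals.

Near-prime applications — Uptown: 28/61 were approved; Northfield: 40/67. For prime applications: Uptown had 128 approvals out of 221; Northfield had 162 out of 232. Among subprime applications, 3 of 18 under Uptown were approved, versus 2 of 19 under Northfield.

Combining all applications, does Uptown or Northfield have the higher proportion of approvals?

Near-prime: Uptown 28/61 = 45.9%, Northfield 40/67 = 59.7% → Northfield
Prime: Uptown 128/221 = 57.9%, Northfield 162/232 = 69.8% → Northfield
Subprime: Uptown 3/18 = 16.7%, Northfield 2/19 = 10.5% → Uptown
Overall: Uptown 159/300 = 53.0%, Northfield 204/318 = 64.2% → Northfield
(Neither sweeps every credit group, but Northfield has the higher pooled rate.)

Northfield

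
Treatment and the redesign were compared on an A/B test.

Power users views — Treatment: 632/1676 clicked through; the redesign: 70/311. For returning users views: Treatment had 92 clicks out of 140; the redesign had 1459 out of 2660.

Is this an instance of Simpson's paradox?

Power users: Treatment 632/1676 = 37.7%, the redesign 70/311 = 22.5% → Treatment
Returning users: Treatment 92/140 = 65.7%, the redesign 1459/2660 = 54.8% → Treatment
Overall: Treatment 724/1816 = 39.9%, the redesign 1529/2971 = 51.5% → the redesign
Treatment wins each user group but the redesign wins overall — the comparison reverses. Treatment's views skew toward power users, which has a lower base rate.

Yes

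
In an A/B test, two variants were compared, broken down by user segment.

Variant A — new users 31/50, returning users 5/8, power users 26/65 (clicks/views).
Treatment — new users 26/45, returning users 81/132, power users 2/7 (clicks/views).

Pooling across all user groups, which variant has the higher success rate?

New users: Variant A 31/50 = 62.0%, Treatment 26/45 = 57.8% → Variant A
Returning users: Variant A 5/8 = 62.5%, Treatment 81/132 = 61.4% → Variant A
Power users: Variant A 26/65 = 40.0%, Treatment 2/7 = 28.6% → Variant A
Overall: Variant A 62/123 = 50.4%, Treatment 109/184 = 59.2% → Treatment
(Variant A wins every user group but Treatment wins overall — Variant A's views skew toward the low-rate power users group.)

Treatment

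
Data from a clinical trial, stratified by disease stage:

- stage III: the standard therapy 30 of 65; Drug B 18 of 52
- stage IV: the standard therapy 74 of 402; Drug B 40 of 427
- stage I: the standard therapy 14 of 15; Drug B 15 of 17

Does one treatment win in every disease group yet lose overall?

No

Stage III: the standard therapy 30/65 = 46.2%, Drug B 18/52 = 34.6% → the standard therapy
Stage IV: the standard therapy 74/402 = 18.4%, Drug B 40/427 = 9.4% → the standard therapy
Stage I: the standard therapy 14/15 = 93.3%, Drug B 15/17 = 88.2% → the standard therapy
Overall: the standard therapy 118/482 = 24.5%, Drug B 73/496 = 14.7% → the standard therapy
The standard therapy wins overall and in every disease group — no reversal.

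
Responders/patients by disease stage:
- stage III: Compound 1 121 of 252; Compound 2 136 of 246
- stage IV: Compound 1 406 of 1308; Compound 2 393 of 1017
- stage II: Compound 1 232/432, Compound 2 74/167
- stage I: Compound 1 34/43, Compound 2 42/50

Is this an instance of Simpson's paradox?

Stage III: Compound 1 121/252 = 48.0%, Compound 2 136/246 = 55.3% → Compound 2
Stage IV: Compound 1 406/1308 = 31.0%, Compound 2 393/1017 = 38.6% → Compound 2
Stage II: Compound 1 232/432 = 53.7%, Compound 2 74/167 = 44.3% → Compound 1
Stage I: Compound 1 34/43 = 79.1%, Compound 2 42/50 = 84.0% → Compound 2
Overall: Compound 1 793/2035 = 39.0%, Compound 2 645/1480 = 43.6% → Compound 2
Neither sweeps: Compound 1 wins 1 of 4 groups, Compound 2 wins 3. Compound 2 wins overall but not every group — no Simpson reversal.

No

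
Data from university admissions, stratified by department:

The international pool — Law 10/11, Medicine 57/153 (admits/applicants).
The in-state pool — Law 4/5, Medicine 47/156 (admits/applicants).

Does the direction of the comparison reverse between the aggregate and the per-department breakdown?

Law: the international pool 10/11 = 90.9%, the in-state pool 4/5 = 80.0% → the international pool
Medicine: the international pool 57/153 = 37.3%, the in-state pool 47/156 = 30.1% → the international pool
Overall: the international pool 67/164 = 40.9%, the in-state pool 51/161 = 31.7% → the international pool
The international pool wins overall and in every department group — no reversal.

No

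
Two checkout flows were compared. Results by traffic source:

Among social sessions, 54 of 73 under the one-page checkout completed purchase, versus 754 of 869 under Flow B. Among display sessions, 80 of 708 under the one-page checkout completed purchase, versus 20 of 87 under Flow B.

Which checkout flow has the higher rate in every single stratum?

Social: the one-page checkout 54/73 = 74.0%, Flow B 754/869 = 86.8% → Flow B
Display: the one-page checkout 80/708 = 11.3%, Flow B 20/87 = 23.0% → Flow B
Flow B has the higher rate in both groups.

Flow B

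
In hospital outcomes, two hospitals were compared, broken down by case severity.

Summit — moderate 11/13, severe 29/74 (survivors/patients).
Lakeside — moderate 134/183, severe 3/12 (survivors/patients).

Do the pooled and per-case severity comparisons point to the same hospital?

Moderate: Summit 11/13 = 84.6%, Lakeside 134/183 = 73.2% → Summit
Severe: Summit 29/74 = 39.2%, Lakeside 3/12 = 25.0% → Summit
Overall: Summit 40/87 = 46.0%, Lakeside 137/195 = 70.3% → Lakeside
Summit wins each case group but Lakeside wins overall — the comparison reverses. Summit's patients skew toward severe, which has a lower base rate.

No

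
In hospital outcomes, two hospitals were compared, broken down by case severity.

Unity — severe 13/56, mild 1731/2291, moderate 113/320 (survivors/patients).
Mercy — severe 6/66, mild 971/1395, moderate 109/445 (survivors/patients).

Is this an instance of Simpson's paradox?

No

Severe: Unity 13/56 = 23.2%, Mercy 6/66 = 9.1% → Unity
Mild: Unity 1731/2291 = 75.6%, Mercy 971/1395 = 69.6% → Unity
Moderate: Unity 113/320 = 35.3%, Mercy 109/445 = 24.5% → Unity
Overall: Unity 1857/2667 = 69.6%, Mercy 1086/1906 = 57.0% → Unity
Unity wins overall and in every case group — no reversal.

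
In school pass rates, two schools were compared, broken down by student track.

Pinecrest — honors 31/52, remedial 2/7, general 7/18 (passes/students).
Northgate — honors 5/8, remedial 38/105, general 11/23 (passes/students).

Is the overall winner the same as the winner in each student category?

Honors: Pinecrest 31/52 = 59.6%, Northgate 5/8 = 62.5% → Northgate
Remedial: Pinecrest 2/7 = 28.6%, Northgate 38/105 = 36.2% → Northgate
General: Pinecrest 7/18 = 38.9%, Northgate 11/23 = 47.8% → Northgate
Overall: Pinecrest 40/77 = 51.9%, Northgate 54/136 = 39.7% → Pinecrest
Northgate wins each student group but Pinecrest wins overall — the comparison reverses. Northgate's students skew toward remedial, which has a lower base rate.

No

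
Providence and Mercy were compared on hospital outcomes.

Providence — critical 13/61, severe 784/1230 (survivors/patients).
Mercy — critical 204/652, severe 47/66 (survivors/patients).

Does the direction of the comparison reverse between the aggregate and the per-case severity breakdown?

Critical: Providence 13/61 = 21.3%, Mercy 204/652 = 31.3% → Mercy
Severe: Providence 784/1230 = 63.7%, Mercy 47/66 = 71.2% → Mercy
Overall: Providence 797/1291 = 61.7%, Mercy 251/718 = 35.0% → Providence
Mercy wins each case group but Providence wins overall — the comparison reverses. Mercy's patients skew toward critical, which has a lower base rate.

Yes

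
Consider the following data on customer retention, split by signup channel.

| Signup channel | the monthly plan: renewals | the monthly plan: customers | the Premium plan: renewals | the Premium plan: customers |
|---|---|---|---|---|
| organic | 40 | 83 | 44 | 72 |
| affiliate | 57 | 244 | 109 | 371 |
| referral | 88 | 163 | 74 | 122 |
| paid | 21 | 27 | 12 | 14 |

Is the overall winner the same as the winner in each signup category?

Yes

Organic: the monthly plan 40/83 = 48.2%, the Premium plan 44/72 = 61.1% → the Premium plan
Affiliate: the monthly plan 57/244 = 23.4%, the Premium plan 109/371 = 29.4% → the Premium plan
Referral: the monthly plan 88/163 = 54.0%, the Premium plan 74/122 = 60.7% → the Premium plan
Paid: the monthly plan 21/27 = 77.8%, the Premium plan 12/14 = 85.7% → the Premium plan
Overall: the monthly plan 206/517 = 39.8%, the Premium plan 239/579 = 41.3% → the Premium plan
The Premium plan wins overall and in every signup group — no reversal.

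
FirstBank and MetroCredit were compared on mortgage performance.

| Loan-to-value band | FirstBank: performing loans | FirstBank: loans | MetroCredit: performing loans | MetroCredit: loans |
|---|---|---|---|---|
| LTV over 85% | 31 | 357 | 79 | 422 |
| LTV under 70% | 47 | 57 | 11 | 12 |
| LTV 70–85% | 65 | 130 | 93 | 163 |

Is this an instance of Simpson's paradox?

No

LTV over 85%: FirstBank 31/357 = 8.7%, MetroCredit 79/422 = 18.7% → MetroCredit
LTV under 70%: FirstBank 47/57 = 82.5%, MetroCredit 11/12 = 91.7% → MetroCredit
LTV 70–85%: FirstBank 65/130 = 50.0%, MetroCredit 93/163 = 57.1% → MetroCredit
Overall: FirstBank 143/544 = 26.3%, MetroCredit 183/597 = 30.7% → MetroCredit
MetroCredit wins overall and in every loan-to-value group — no reversal.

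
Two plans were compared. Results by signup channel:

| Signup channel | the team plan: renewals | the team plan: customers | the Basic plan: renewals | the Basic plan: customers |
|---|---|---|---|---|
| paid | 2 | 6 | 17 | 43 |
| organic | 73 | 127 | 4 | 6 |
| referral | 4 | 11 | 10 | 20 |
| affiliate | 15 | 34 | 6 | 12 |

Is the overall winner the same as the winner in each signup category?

No

Paid: the team plan 2/6 = 33.3%, the Basic plan 17/43 = 39.5% → the Basic plan
Organic: the team plan 73/127 = 57.5%, the Basic plan 4/6 = 66.7% → the Basic plan
Referral: the team plan 4/11 = 36.4%, the Basic plan 10/20 = 50.0% → the Basic plan
Affiliate: the team plan 15/34 = 44.1%, the Basic plan 6/12 = 50.0% → the Basic plan
Overall: the team plan 94/178 = 52.8%, the Basic plan 37/81 = 45.7% → the team plan
The Basic plan wins each signup group but the team plan wins overall — the comparison reverses. The Basic plan's customers skew toward paid, which has a lower base rate.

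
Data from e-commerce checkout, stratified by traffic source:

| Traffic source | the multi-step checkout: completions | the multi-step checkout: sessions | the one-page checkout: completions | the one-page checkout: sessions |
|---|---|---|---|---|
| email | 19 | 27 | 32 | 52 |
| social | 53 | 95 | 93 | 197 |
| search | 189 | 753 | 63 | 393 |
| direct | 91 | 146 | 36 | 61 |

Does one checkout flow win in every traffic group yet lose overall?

No

Email: the multi-step checkout 19/27 = 70.4%, the one-page checkout 32/52 = 61.5% → the multi-step checkout
Social: the multi-step checkout 53/95 = 55.8%, the one-page checkout 93/197 = 47.2% → the multi-step checkout
Search: the multi-step checkout 189/753 = 25.1%, the one-page checkout 63/393 = 16.0% → the multi-step checkout
Direct: the multi-step checkout 91/146 = 62.3%, the one-page checkout 36/61 = 59.0% → the multi-step checkout
Overall: the multi-step checkout 352/1021 = 34.5%, the one-page checkout 224/703 = 31.9% → the multi-step checkout
The multi-step checkout wins overall and in every traffic group — no reversal.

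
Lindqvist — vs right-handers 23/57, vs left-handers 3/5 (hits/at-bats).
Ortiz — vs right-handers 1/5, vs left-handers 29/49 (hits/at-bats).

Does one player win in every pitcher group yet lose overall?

Yes

Vs right-handers: Lindqvist 23/57 = 40.4%, Ortiz 1/5 = 20.0% → Lindqvist
Vs left-handers: Lindqvist 3/5 = 60.0%, Ortiz 29/49 = 59.2% → Lindqvist
Overall: Lindqvist 26/62 = 41.9%, Ortiz 30/54 = 55.6% → Ortiz
Lindqvist wins each pitcher group but Ortiz wins overall — the comparison reverses. Lindqvist's at-bats skew toward vs right-handers, which has a lower base rate.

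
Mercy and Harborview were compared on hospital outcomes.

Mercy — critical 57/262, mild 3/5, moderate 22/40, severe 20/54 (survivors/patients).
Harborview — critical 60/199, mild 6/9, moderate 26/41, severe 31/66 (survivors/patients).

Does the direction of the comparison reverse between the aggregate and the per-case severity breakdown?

Critical: Mercy 57/262 = 21.8%, Harborview 60/199 = 30.2% → Harborview
Mild: Mercy 3/5 = 60.0%, Harborview 6/9 = 66.7% → Harborview
Moderate: Mercy 22/40 = 55.0%, Harborview 26/41 = 63.4% → Harborview
Severe: Mercy 20/54 = 37.0%, Harborview 31/66 = 47.0% → Harborview
Overall: Mercy 102/361 = 28.3%, Harborview 123/315 = 39.0% → Harborview
Harborview wins overall and in every case group — no reversal.

No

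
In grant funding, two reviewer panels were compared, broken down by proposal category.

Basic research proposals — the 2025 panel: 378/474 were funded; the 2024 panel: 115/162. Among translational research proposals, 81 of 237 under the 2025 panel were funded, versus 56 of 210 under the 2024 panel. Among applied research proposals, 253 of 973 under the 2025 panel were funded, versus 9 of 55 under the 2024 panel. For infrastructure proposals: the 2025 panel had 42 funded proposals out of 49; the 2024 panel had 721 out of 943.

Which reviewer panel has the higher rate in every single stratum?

Basic research: the 2025 panel 378/474 = 79.7%, the 2024 panel 115/162 = 71.0% → the 2025 panel
Translational research: the 2025 panel 81/237 = 34.2%, the 2024 panel 56/210 = 26.7% → the 2025 panel
Applied research: the 2025 panel 253/973 = 26.0%, the 2024 panel 9/55 = 16.4% → the 2025 panel
Infrastructure: the 2025 panel 42/49 = 85.7%, the 2024 panel 721/943 = 76.5% → the 2025 panel
The 2025 panel has the higher rate in all 4 groups.

the 2025 panel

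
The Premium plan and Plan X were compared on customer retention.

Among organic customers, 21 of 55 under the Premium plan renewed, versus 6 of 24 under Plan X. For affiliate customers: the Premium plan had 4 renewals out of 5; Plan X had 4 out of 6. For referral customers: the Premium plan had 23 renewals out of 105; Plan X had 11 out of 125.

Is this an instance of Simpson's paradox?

Organic: the Premium plan 21/55 = 38.2%, Plan X 6/24 = 25.0% → the Premium plan
Affiliate: the Premium plan 4/5 = 80.0%, Plan X 4/6 = 66.7% → the Premium plan
Referral: the Premium plan 23/105 = 21.9%, Plan X 11/125 = 8.8% → the Premium plan
Overall: the Premium plan 48/165 = 29.1%, Plan X 21/155 = 13.5% → the Premium plan
The Premium plan wins overall and in every signup group — no reversal.

No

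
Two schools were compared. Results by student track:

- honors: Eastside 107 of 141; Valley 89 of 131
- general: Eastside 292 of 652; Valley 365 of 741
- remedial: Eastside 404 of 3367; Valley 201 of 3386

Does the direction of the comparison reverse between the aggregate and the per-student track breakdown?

Honors: Eastside 107/141 = 75.9%, Valley 89/131 = 67.9% → Eastside
General: Eastside 292/652 = 44.8%, Valley 365/741 = 49.3% → Valley
Remedial: Eastside 404/3367 = 12.0%, Valley 201/3386 = 5.9% → Eastside
Overall: Eastside 803/4160 = 19.3%, Valley 655/4258 = 15.4% → Eastside
Neither sweeps: Eastside wins 2 of 3 groups, Valley wins 1. Eastside wins overall but not every group — no Simpson reversal.

No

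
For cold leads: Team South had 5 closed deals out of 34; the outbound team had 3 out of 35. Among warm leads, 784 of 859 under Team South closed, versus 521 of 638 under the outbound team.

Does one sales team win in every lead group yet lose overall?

No

Cold: Team South 5/34 = 14.7%, the outbound team 3/35 = 8.6% → Team South
Warm: Team South 784/859 = 91.3%, the outbound team 521/638 = 81.7% → Team South
Overall: Team South 789/893 = 88.4%, the outbound team 524/673 = 77.9% → Team South
Team South wins overall and in every lead group — no reversal.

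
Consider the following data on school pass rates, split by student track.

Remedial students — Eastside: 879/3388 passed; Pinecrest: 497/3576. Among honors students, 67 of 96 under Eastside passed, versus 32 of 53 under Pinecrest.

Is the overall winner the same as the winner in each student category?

Yes

Remedial: Eastside 879/3388 = 25.9%, Pinecrest 497/3576 = 13.9% → Eastside
Honors: Eastside 67/96 = 69.8%, Pinecrest 32/53 = 60.4% → Eastside
Overall: Eastside 946/3484 = 27.2%, Pinecrest 529/3629 = 14.6% → Eastside
Eastside wins overall and in every student group — no reversal.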